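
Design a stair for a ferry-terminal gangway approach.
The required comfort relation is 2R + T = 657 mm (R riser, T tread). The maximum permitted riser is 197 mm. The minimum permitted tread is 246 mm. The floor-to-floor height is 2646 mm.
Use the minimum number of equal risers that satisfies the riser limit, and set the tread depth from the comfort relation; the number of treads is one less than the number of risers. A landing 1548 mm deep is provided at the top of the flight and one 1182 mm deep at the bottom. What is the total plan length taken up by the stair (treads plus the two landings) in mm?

6357 mm

⌈2646/197⌉ = 14 risers.
R = 2646 ÷ 14 = 189 mm.
T = 657 − 2·189 = 279 mm, which satisfies the 246 mm minimum.
14 risers give 13 treads; going = 13 × 279 = 3627 mm.
Enclosure = 3627 + 1548 + 1182 = 6357 mm.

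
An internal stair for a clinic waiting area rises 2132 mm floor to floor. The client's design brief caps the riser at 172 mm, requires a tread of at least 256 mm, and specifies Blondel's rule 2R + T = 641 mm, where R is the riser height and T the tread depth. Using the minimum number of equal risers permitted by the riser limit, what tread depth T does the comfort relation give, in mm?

2132 / 172 = 12.40, so 13 risers are needed.
Riser R = 2132 / 13 = 164 mm, within the 172 mm limit.
From 2R + T = 641: T = 641 − 328 = 313 mm.

313 mm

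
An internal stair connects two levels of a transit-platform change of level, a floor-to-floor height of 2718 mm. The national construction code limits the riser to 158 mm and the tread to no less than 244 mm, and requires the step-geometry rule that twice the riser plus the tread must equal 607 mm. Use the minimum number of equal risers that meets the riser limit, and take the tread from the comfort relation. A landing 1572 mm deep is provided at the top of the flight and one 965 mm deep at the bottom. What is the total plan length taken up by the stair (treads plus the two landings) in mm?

At most 158 each: 2718/158 = 17.20, giving 18 risers.
R = 2718 ÷ 18 = 151 mm.
Tread T = 607 − 2 × 151 = 305 mm (≥ 244 mm).
Treads = 18 − 1 = 17; going = 17 × 305 = 5185 mm.
Add landings: 5185 + 1572 + 965 = 7722 mm.

7722 mm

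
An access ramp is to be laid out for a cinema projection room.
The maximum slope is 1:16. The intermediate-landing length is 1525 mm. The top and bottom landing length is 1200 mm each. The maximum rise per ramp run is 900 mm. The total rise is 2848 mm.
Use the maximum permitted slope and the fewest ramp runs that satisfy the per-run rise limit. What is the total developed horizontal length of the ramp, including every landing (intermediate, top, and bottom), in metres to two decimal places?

2848 / 900 = 3.164 → round up to 4 ramp runs. That means 3 intermediate landings.
Ramp run (horizontal) at 1:16: 2848 × 16 = 45568 mm.
3 intermediate landings contribute 3 × 1525 = 4575 mm.
Top and bottom landings: 2 × 1200 = 2400 mm.
Total = 45568 + 4575 + 2400 = 52543 mm.
= 52.54 m.

52.54 m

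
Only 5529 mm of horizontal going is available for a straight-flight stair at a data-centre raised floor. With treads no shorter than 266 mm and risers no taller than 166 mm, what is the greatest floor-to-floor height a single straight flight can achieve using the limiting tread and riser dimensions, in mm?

Treads that fit: ⌊5529 / 266⌋ = 20.
Risers = treads + 1 = 21.
Maximum height = 21 × 166 = 3486 mm.

3486 mm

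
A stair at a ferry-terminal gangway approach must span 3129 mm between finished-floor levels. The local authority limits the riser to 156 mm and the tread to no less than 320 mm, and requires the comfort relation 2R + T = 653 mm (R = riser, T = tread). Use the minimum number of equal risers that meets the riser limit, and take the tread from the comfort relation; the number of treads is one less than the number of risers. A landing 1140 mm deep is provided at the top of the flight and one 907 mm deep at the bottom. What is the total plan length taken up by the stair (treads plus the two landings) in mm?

9147 mm

⌈3129/156⌉ = 21 risers.
Riser R = 3129 / 21 = 149 mm, within the 156 mm limit.
From 2R + T = 653: T = 653 − 298 = 355 mm.
Going = (21 − 1) × 355 = 7100 mm.
Enclosure = 7100 + 1140 + 907 = 9147 mm.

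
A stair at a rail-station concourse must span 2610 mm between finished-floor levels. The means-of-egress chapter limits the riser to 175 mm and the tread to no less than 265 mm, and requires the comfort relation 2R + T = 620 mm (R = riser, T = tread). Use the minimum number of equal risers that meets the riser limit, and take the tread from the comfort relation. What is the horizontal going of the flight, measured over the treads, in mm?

3808 mm

At most 175 each: 2610/175 = 14.91, giving 15 risers.
Each riser is 2610/15 = 174 mm (≤ 175 mm).
Tread T = 620 − 2 × 174 = 272 mm (≥ 265 mm).
Treads = 15 − 1 = 14; going = 14 × 272 = 3808 mm.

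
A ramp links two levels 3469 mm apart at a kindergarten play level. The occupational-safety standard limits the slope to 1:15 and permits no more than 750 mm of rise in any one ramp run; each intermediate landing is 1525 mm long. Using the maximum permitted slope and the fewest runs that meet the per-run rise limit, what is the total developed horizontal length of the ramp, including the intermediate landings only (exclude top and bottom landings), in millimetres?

At most 750 each: 3469/750 = 4.63, giving 5 ramp runs. That means 4 intermediate landings.
Horizontal run for 3469 mm of rise at 1:15 is 3469 × 15 = 52035 mm.
Intermediate landings: 4 × 1525 = 6100 mm.
Total developed length = 52035 + 6100 = 58135 mm.

58135 mm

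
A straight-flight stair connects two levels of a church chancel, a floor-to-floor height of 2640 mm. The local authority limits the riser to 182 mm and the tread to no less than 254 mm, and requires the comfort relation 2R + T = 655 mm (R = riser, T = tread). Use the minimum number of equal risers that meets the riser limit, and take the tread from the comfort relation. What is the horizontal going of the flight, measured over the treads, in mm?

4242 mm

⌈2640/182⌉ = 15 risers.
Riser R = 2640 / 15 = 176 mm, within the 182 mm limit.
T = 655 − 2·176 = 303 mm, which satisfies the 254 mm minimum.
Treads = 15 − 1 = 14; going = 14 × 303 = 4242 mm.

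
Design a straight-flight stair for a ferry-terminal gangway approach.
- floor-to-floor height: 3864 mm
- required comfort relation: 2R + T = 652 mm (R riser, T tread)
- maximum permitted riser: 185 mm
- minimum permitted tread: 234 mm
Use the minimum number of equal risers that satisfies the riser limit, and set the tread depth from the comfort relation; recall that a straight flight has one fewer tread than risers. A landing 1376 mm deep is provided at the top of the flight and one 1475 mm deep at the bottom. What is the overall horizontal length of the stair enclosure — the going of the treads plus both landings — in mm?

8531 mm

At most 185 each: 3864/185 = 20.89, giving 21 risers.
Each riser is 3864/21 = 184 mm (≤ 185 mm).
Tread T = 652 − 2 × 184 = 284 mm (≥ 234 mm).
Going = (21 − 1) × 284 = 5680 mm.
Enclosure = 5680 + 1376 + 1475 = 8531 mm.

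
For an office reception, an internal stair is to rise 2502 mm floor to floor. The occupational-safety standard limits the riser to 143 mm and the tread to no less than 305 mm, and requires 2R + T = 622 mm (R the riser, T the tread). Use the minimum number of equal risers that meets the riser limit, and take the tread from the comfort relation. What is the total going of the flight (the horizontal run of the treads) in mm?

⌈2502/143⌉ = 18 risers.
Riser R = 2502 / 18 = 139 mm, within the 143 mm limit.
Tread T = 622 − 2 × 139 = 344 mm (≥ 305 mm).
Treads = 18 − 1 = 17; going = 17 × 344 = 5848 mm.

5848 mm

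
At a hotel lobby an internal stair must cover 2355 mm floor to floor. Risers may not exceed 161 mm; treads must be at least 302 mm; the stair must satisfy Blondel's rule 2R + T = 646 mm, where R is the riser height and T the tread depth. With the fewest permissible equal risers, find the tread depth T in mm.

332 mm

At most 161 each: 2355/161 = 14.63, giving 15 risers.
Each riser is 2355/15 = 157 mm (≤ 161 mm).
From 2R + T = 646: T = 646 − 314 = 332 mm.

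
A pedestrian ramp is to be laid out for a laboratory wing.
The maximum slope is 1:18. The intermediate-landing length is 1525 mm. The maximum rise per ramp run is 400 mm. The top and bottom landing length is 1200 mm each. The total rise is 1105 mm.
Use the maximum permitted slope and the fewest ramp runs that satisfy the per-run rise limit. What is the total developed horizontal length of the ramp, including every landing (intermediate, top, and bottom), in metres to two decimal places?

25.34 m

1105 / 400 = 2.76, so 3 ramp runs are needed. That means 2 intermediate landings.
Ramp run (horizontal) at 1:18: 1105 × 18 = 19890 mm.
2 intermediate landings contribute 2 × 1525 = 3050 mm.
Top and bottom landings: 2 × 1200 = 2400 mm.
Total = 19890 + 3050 + 2400 = 25340 mm.
= 25.34 m.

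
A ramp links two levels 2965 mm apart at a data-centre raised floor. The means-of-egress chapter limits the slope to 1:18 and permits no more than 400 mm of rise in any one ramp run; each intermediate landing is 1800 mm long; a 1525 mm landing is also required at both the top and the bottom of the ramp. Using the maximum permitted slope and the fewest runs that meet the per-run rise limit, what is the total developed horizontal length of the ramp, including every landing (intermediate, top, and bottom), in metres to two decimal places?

⌈2965/400⌉ = 8 ramp runs. That means 7 intermediate landings.
Horizontal run for 2965 mm of rise at 1:18 is 2965 × 18 = 53370 mm.
7 intermediate landings contribute 7 × 1800 = 12600 mm.
Top and bottom landings: 2 × 1525 = 3050 mm.
Total = 53370 + 12600 + 3050 = 69020 mm.
= 69.02 m.

69.02 m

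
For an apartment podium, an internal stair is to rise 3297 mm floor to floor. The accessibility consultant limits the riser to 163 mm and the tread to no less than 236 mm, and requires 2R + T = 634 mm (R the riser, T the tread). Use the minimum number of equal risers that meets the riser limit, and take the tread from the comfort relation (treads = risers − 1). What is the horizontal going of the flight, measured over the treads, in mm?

3297 / 163 = 20.227 → round up to 21 risers.
Riser R = 3297 / 21 = 157 mm, within the 163 mm limit.
From 2R + T = 634: T = 634 − 314 = 320 mm.
Treads = 21 − 1 = 20; going = 20 × 320 = 6400 mm.

6400 mm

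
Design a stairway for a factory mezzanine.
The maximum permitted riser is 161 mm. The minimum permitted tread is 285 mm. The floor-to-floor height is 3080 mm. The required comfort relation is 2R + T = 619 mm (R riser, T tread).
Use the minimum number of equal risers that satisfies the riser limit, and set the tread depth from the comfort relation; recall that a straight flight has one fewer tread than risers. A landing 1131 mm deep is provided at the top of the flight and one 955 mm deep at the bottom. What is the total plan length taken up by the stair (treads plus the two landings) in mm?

At most 161 each: 3080/161 = 19.13, giving 20 risers.
R = 3080 ÷ 20 = 154 mm.
T = 619 − 2·154 = 311 mm, which satisfies the 285 mm minimum.
20 risers give 19 treads; going = 19 × 311 = 5909 mm.
Add landings: 5909 + 1131 + 955 = 7995 mm.

7995 mm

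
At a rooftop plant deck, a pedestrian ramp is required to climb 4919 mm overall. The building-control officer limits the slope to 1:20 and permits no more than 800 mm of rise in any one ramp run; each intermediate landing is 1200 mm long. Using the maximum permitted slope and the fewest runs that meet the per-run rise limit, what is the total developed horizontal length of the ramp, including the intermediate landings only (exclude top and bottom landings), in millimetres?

105580 mm

4919 / 800 = 6.149 → round up to 7 ramp runs. That means 6 intermediate landings.
Ramp run (horizontal) at 1:20: 4919 × 20 = 98380 mm.
Intermediate landings: 6 × 1200 = 7200 mm.
Total developed length = 98380 + 7200 = 105580 mm.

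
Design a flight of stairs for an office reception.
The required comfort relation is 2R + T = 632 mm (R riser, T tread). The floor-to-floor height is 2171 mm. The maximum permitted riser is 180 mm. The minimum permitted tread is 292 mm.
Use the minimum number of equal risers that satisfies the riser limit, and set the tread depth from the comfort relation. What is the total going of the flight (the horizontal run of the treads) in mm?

2171 / 180 = 12.061 → round up to 13 risers.
Riser R = 2171 / 13 = 167 mm, within the 180 mm limit.
From 2R + T = 632: T = 632 − 334 = 298 mm.
13 risers give 12 treads; going = 12 × 298 = 3576 mm.

3576 mm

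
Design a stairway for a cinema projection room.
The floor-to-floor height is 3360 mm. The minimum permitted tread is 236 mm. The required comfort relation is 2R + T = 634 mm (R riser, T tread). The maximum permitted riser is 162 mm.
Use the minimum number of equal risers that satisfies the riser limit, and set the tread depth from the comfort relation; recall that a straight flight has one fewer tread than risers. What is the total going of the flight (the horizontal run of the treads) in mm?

6280 mm

3360 / 162 = 20.74, so 21 risers are needed.
Each riser is 3360/21 = 160 mm (≤ 162 mm).
T = 634 − 2·160 = 314 mm, which satisfies the 236 mm minimum.
Going = (21 − 1) × 314 = 6280 mm.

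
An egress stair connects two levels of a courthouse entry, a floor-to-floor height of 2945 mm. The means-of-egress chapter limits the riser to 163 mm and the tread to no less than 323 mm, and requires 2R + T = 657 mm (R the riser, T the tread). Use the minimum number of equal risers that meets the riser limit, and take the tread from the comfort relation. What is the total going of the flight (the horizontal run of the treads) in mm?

6246 mm

At most 163 each: 2945/163 = 18.07, giving 19 risers.
R = 2945 ÷ 19 = 155 mm.
Tread T = 657 − 2 × 155 = 347 mm (≥ 323 mm).
Treads = 19 − 1 = 18; going = 18 × 347 = 6246 mm.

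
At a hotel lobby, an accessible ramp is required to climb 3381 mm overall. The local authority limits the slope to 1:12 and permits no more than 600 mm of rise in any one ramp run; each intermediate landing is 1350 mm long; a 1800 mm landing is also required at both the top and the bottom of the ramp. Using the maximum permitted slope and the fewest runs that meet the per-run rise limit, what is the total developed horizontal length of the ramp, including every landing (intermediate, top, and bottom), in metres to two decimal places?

50.92 m

3381 / 600 = 5.635 → round up to 6 ramp runs. That means 5 intermediate landings.
Ramp run (horizontal) at 1:12: 3381 × 12 = 40572 mm.
Intermediate landings: 5 × 1350 = 6750 mm.
Top and bottom landings: 2 × 1800 = 3600 mm.
Total = 40572 + 6750 + 3600 = 50922 mm.
= 50.92 m.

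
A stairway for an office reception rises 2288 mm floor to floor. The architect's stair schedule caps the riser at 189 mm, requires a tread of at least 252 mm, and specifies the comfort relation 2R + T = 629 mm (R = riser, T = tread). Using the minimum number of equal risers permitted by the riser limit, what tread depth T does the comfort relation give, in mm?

277 mm

2288 / 189 = 12.11, so 13 risers are needed.
R = 2288 ÷ 13 = 176 mm.
T = 629 − 2·176 = 277 mm, which satisfies the 252 mm minimum.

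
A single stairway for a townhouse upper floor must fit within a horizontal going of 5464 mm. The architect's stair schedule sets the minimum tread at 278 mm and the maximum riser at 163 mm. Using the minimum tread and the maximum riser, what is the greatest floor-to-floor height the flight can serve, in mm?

Treads that fit: ⌊5464 / 278⌋ = 19.
Risers = treads + 1 = 20.
Maximum height = 20 × 163 = 3260 mm.

3260 mm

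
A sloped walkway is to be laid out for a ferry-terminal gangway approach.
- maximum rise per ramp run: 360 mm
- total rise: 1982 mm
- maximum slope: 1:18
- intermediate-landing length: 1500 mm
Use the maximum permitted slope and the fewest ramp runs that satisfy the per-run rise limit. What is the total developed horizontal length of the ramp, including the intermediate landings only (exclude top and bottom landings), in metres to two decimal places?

43.18 m

At most 360 each: 1982/360 = 5.51, giving 6 ramp runs. That means 5 intermediate landings.
Ramp run (horizontal) at 1:18: 1982 × 18 = 35676 mm.
5 intermediate landings contribute 5 × 1500 = 7500 mm.
Total developed length = 35676 + 7500 = 43176 mm.
= 43.18 m.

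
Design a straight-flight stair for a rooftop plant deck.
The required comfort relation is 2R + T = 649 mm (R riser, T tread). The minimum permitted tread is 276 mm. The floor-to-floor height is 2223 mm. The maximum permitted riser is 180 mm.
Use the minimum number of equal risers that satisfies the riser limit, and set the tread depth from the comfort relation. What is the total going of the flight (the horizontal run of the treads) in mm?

3684 mm

2223 / 180 = 12.35, so 13 risers are needed.
Each riser is 2223/13 = 171 mm (≤ 180 mm).
Tread T = 649 − 2 × 171 = 307 mm (≥ 276 mm).
Treads = 13 − 1 = 12; going = 12 × 307 = 3684 mm.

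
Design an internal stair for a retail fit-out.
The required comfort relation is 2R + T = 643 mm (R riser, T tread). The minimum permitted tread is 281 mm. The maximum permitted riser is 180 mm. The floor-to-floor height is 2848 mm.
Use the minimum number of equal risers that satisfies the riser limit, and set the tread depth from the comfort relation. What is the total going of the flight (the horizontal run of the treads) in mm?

4305 mm

⌈2848/180⌉ = 16 risers.
Riser R = 2848 / 16 = 178 mm, within the 180 mm limit.
Tread T = 643 − 2 × 178 = 287 mm (≥ 281 mm).
Treads = 16 − 1 = 15; going = 15 × 287 = 4305 mm.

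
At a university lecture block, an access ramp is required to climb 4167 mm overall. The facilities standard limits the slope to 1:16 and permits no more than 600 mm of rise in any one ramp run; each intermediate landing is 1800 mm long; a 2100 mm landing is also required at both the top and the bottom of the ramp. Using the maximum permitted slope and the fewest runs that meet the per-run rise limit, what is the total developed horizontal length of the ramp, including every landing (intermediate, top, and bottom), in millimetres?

⌈4167/600⌉ = 7 ramp runs. That means 6 intermediate landings.
Horizontal run for 4167 mm of rise at 1:16 is 4167 × 16 = 66672 mm.
6 intermediate landings contribute 6 × 1800 = 10800 mm.
Top and bottom landings: 2 × 2100 = 4200 mm.
Total = 66672 + 10800 + 4200 = 81672 mm.

81672 mm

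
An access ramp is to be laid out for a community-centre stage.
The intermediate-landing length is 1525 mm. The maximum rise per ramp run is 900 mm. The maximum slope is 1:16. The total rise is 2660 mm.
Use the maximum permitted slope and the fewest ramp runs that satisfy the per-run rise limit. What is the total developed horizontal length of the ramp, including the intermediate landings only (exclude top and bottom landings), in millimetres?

45610 mm

2660 / 900 = 2.96, so 3 ramp runs are needed. That means 2 intermediate landings.
Horizontal run for 2660 mm of rise at 1:16 is 2660 × 16 = 42560 mm.
2 intermediate landings contribute 2 × 1525 = 3050 mm.
Total developed length = 42560 + 3050 = 45610 mm.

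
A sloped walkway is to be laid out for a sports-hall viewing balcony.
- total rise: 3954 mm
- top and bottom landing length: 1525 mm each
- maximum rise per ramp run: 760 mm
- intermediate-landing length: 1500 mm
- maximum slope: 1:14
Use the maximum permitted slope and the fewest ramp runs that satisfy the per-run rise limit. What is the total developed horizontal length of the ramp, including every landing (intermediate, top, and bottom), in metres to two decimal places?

3954 / 760 = 5.203 → round up to 6 ramp runs. That means 5 intermediate landings.
Ramp run (horizontal) at 1:14: 3954 × 14 = 55356 mm.
5 intermediate landings contribute 5 × 1500 = 7500 mm.
Top and bottom landings: 2 × 1525 = 3050 mm.
Total = 55356 + 7500 + 3050 = 65906 mm.
= 65.91 m.

65.91 m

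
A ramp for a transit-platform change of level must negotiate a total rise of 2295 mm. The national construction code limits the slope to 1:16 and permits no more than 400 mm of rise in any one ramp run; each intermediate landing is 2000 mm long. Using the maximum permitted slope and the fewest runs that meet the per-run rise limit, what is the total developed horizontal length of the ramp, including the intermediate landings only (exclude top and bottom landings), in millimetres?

2295 / 400 = 5.737 → round up to 6 ramp runs. That means 5 intermediate landings.
Ramp run (horizontal) at 1:16: 2295 × 16 = 36720 mm.
5 intermediate landings contribute 5 × 2000 = 10000 mm.
Total developed length = 36720 + 10000 = 46720 mm.

46720 mm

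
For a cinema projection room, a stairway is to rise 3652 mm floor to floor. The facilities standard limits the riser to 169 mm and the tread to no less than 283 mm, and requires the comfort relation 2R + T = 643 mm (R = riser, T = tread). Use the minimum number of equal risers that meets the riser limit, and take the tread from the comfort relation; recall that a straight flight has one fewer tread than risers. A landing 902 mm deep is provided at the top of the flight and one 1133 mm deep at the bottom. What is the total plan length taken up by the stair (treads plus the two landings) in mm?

8566 mm

3652 / 169 = 21.609 → round up to 22 risers.
R = 3652 ÷ 22 = 166 mm.
From 2R + T = 643: T = 643 − 332 = 311 mm.
Treads = 22 − 1 = 21; going = 21 × 311 = 6531 mm.
Add landings: 6531 + 902 + 1133 = 8566 mm.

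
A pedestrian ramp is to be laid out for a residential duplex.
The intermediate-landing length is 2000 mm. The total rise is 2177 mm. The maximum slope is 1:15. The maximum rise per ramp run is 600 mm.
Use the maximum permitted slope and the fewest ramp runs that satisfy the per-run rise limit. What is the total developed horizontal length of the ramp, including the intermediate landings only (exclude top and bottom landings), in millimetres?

2177 / 600 = 3.63, so 4 ramp runs are needed. That means 3 intermediate landings.
Horizontal run for 2177 mm of rise at 1:15 is 2177 × 15 = 32655 mm.
Intermediate landings: 3 × 2000 = 6000 mm.
Developed length = 32655 + 6000 = 38655 mm.

38655 mm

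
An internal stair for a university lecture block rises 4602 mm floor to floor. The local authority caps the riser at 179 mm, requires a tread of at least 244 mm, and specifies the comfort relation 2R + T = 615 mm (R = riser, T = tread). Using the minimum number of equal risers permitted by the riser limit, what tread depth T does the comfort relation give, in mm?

At most 179 each: 4602/179 = 25.71, giving 26 risers.
R = 4602 ÷ 26 = 177 mm.
From 2R + T = 615: T = 615 − 354 = 261 mm.

261 mm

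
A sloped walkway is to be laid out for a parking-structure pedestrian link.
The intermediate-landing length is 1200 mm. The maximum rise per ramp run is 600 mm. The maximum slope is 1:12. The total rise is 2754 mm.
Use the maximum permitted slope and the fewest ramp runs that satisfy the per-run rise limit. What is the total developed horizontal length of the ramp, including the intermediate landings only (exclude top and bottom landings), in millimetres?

37848 mm

⌈2754/600⌉ = 5 ramp runs. That means 4 intermediate landings.
Horizontal run for 2754 mm of rise at 1:12 is 2754 × 12 = 33048 mm.
4 intermediate landings contribute 4 × 1200 = 4800 mm.
Developed length = 33048 + 4800 = 37848 mm.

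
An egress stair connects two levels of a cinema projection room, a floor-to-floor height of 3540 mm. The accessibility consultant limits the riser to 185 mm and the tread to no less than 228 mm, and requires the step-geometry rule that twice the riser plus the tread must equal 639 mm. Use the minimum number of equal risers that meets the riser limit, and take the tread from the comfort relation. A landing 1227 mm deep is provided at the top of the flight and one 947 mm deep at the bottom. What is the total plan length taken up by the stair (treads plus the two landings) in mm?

3540 / 185 = 19.14, so 20 risers are needed.
R = 3540 ÷ 20 = 177 mm.
Tread T = 639 − 2 × 177 = 285 mm (≥ 228 mm).
Treads = 20 − 1 = 19; going = 19 × 285 = 5415 mm.
Enclosure = 5415 + 1227 + 947 = 7589 mm.

7589 mm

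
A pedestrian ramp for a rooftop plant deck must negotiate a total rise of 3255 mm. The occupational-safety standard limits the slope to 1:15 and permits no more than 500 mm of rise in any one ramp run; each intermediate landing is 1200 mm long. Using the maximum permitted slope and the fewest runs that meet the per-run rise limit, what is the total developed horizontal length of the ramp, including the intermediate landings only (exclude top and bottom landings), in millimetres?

56025 mm

⌈3255/500⌉ = 7 ramp runs. That means 6 intermediate landings.
Horizontal run for 3255 mm of rise at 1:15 is 3255 × 15 = 48825 mm.
Intermediate landings: 6 × 1200 = 7200 mm.
Developed length = 48825 + 7200 = 56025 mm.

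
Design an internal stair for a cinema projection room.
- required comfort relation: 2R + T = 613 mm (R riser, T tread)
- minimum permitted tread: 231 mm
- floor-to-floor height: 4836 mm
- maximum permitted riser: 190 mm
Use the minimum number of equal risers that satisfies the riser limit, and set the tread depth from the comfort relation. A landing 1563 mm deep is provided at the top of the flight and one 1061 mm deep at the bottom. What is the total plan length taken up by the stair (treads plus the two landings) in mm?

8649 mm

At most 190 each: 4836/190 = 25.45, giving 26 risers.
Each riser is 4836/26 = 186 mm (≤ 190 mm).
T = 613 − 2·186 = 241 mm, which satisfies the 231 mm minimum.
Going = (26 − 1) × 241 = 6025 mm.
Add landings: 6025 + 1563 + 1061 = 8649 mm.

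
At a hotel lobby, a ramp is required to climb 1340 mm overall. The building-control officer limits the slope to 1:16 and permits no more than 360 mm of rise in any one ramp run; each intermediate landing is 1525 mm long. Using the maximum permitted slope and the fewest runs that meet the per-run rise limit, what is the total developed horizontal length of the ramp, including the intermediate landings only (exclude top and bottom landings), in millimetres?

At most 360 each: 1340/360 = 3.72, giving 4 ramp runs. That means 3 intermediate landings.
Ramp run (horizontal) at 1:16: 1340 × 16 = 21440 mm.
Intermediate landings: 3 × 1525 = 4575 mm.
Developed length = 21440 + 4575 = 26015 mm.

26015 mm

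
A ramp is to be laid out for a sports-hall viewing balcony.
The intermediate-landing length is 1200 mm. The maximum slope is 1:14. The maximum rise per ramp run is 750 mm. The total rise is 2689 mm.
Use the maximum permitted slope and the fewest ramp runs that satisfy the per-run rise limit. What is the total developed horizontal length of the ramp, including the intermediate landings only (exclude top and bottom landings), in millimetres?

At most 750 each: 2689/750 = 3.59, giving 4 ramp runs. That means 3 intermediate landings.
Horizontal run for 2689 mm of rise at 1:14 is 2689 × 14 = 37646 mm.
Intermediate landings: 3 × 1200 = 3600 mm.
Developed length = 37646 + 3600 = 41246 mm.

41246 mm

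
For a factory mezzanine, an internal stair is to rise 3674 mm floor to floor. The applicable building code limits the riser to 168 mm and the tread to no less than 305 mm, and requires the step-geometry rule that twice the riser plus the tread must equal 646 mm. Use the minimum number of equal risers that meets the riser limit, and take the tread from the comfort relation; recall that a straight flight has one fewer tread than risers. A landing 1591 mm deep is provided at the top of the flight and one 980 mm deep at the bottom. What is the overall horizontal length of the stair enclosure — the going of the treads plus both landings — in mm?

9123 mm

⌈3674/168⌉ = 22 risers.
R = 3674 ÷ 22 = 167 mm.
From 2R + T = 646: T = 646 − 334 = 312 mm.
Treads = 22 − 1 = 21; going = 21 × 312 = 6552 mm.
Add landings: 6552 + 1591 + 980 = 9123 mm.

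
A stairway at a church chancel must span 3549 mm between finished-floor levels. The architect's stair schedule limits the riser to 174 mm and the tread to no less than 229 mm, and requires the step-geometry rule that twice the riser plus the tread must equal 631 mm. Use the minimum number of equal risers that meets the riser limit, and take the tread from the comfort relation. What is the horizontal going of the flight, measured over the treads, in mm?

5860 mm

3549 / 174 = 20.40, so 21 risers are needed.
R = 3549 ÷ 21 = 169 mm.
T = 631 − 2·169 = 293 mm, which satisfies the 229 mm minimum.
21 risers give 20 treads; going = 20 × 293 = 5860 mm.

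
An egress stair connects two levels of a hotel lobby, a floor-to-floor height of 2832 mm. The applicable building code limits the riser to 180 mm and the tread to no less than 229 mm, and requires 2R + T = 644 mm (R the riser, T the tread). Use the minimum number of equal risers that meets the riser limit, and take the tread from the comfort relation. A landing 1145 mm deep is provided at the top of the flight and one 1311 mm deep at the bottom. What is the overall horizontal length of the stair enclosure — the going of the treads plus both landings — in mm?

6806 mm

2832 / 180 = 15.73, so 16 risers are needed.
Each riser is 2832/16 = 177 mm (≤ 180 mm).
From 2R + T = 644: T = 644 − 354 = 290 mm.
16 risers give 15 treads; going = 15 × 290 = 4350 mm.
Enclosure = 4350 + 1145 + 1311 = 6806 mm.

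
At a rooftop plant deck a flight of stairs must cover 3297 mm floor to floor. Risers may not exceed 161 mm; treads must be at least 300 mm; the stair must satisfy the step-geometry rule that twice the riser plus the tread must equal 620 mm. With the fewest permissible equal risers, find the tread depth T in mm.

306 mm

At most 161 each: 3297/161 = 20.48, giving 21 risers.
R = 3297 ÷ 21 = 157 mm.
Tread T = 620 − 2 × 157 = 306 mm (≥ 300 mm).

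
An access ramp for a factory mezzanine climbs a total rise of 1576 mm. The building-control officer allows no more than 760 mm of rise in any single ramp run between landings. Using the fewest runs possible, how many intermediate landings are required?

2 intermediate landings

1576 / 760 = 2.074 → round up to 3 ramp runs.
3 runs are separated by 2 intermediate landings.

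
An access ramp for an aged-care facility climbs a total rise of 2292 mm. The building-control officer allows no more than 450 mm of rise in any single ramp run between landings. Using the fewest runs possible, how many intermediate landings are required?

5 intermediate landings

⌈2292/450⌉ = 6 ramp runs.
6 runs are separated by 5 intermediate landings.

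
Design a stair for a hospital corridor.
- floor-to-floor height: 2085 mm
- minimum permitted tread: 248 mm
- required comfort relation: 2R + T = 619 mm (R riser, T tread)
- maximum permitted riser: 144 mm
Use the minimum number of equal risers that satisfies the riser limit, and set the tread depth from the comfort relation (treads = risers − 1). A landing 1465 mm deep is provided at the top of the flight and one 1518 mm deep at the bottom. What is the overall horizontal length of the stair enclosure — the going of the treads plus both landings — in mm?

7757 mm

⌈2085/144⌉ = 15 risers.
Each riser is 2085/15 = 139 mm (≤ 144 mm).
Tread T = 619 − 2 × 139 = 341 mm (≥ 248 mm).
Going = (15 − 1) × 341 = 4774 mm.
Add landings: 4774 + 1465 + 1518 = 7757 mm.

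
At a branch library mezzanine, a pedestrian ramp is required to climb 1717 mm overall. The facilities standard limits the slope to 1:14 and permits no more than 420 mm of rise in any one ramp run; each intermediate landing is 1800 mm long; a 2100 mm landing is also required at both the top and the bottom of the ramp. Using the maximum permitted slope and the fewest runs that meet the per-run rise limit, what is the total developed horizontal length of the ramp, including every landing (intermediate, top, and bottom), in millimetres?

35438 mm

1717 / 420 = 4.09, so 5 ramp runs are needed. That means 4 intermediate landings.
Ramp run (horizontal) at 1:14: 1717 × 14 = 24038 mm.
Intermediate landings: 4 × 1800 = 7200 mm.
Top and bottom landings: 2 × 2100 = 4200 mm.
Total = 24038 + 7200 + 4200 = 35438 mm.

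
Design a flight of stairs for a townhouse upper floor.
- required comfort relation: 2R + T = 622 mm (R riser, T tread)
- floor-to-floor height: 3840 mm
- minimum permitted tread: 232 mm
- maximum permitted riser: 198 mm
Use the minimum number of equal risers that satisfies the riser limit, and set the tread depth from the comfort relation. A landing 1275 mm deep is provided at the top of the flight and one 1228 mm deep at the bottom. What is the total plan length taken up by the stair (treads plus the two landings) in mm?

At most 198 each: 3840/198 = 19.39, giving 20 risers.
Riser R = 3840 / 20 = 192 mm, within the 198 mm limit.
Tread T = 622 − 2 × 192 = 238 mm (≥ 232 mm).
Going = (20 − 1) × 238 = 4522 mm.
Add landings: 4522 + 1275 + 1228 = 7025 mm.

7025 mm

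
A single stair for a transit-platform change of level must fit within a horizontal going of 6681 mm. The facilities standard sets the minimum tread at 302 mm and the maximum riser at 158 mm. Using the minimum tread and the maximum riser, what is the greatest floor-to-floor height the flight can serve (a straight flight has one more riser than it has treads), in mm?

6681 / 302 = 22.12, so 22 treads fit.
Risers = treads + 1 = 23.
Maximum height = 23 × 158 = 3634 mm.

3634 mm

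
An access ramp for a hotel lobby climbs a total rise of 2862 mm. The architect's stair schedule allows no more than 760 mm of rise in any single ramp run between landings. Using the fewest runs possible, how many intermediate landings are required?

At most 760 each: 2862/760 = 3.77, giving 4 ramp runs.
4 runs are separated by 3 intermediate landings.

3 intermediate landings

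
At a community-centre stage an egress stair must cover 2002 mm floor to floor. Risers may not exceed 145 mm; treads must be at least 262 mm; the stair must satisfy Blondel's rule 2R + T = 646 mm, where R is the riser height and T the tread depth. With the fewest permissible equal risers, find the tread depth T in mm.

360 mm

2002 / 145 = 13.81, so 14 risers are needed.
Each riser is 2002/14 = 143 mm (≤ 145 mm).
Tread T = 646 − 2 × 143 = 360 mm (≥ 262 mm).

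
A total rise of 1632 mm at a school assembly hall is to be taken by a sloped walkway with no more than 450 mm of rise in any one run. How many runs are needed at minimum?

4 runs

1632 / 450 = 3.627 → round up to 4 ramp runs.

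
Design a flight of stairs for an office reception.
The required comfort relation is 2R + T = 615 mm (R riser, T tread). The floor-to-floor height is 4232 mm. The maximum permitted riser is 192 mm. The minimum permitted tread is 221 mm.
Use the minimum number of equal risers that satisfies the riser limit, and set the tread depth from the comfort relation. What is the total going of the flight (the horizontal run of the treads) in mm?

5434 mm

At most 192 each: 4232/192 = 22.04, giving 23 risers.
Each riser is 4232/23 = 184 mm (≤ 192 mm).
Tread T = 615 − 2 × 184 = 247 mm (≥ 221 mm).
Going = (23 − 1) × 247 = 5434 mm.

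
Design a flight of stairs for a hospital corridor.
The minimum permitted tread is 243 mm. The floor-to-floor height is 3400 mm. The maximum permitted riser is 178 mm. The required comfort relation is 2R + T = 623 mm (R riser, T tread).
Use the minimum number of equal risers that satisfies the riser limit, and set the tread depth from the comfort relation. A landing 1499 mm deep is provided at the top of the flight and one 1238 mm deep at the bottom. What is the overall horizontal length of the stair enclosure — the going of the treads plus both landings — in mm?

At most 178 each: 3400/178 = 19.10, giving 20 risers.
R = 3400 ÷ 20 = 170 mm.
From 2R + T = 623: T = 623 − 340 = 283 mm.
20 risers give 19 treads; going = 19 × 283 = 5377 mm.
Enclosure = 5377 + 1499 + 1238 = 8114 mm.

8114 mm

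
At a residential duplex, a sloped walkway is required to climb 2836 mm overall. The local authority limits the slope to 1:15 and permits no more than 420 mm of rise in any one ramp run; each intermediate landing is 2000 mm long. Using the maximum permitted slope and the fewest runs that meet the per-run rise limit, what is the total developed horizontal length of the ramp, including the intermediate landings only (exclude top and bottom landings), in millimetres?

54540 mm

⌈2836/420⌉ = 7 ramp runs. That means 6 intermediate landings.
Ramp run (horizontal) at 1:15: 2836 × 15 = 42540 mm.
6 intermediate landings contribute 6 × 2000 = 12000 mm.
Developed length = 42540 + 12000 = 54540 mm.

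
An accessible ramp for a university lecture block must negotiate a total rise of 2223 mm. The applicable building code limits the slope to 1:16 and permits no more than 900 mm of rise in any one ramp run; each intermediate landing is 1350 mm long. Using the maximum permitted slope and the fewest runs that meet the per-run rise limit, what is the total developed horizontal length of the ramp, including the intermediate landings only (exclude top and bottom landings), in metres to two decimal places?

2223 / 900 = 2.47, so 3 ramp runs are needed. That means 2 intermediate landings.
Ramp run (horizontal) at 1:16: 2223 × 16 = 35568 mm.
2 intermediate landings contribute 2 × 1350 = 2700 mm.
Developed length = 35568 + 2700 = 38268 mm.
= 38.27 m.

38.27 m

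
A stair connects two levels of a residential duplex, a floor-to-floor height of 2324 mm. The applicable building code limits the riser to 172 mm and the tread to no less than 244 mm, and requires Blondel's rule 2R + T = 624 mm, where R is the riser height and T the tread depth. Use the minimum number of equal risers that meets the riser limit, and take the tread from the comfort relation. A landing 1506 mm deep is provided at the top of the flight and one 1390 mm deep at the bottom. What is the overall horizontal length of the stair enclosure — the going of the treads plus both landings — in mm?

⌈2324/172⌉ = 14 risers.
Each riser is 2324/14 = 166 mm (≤ 172 mm).
Tread T = 624 − 2 × 166 = 292 mm (≥ 244 mm).
Going = (14 − 1) × 292 = 3796 mm.
Add landings: 3796 + 1506 + 1390 = 6692 mm.

6692 mm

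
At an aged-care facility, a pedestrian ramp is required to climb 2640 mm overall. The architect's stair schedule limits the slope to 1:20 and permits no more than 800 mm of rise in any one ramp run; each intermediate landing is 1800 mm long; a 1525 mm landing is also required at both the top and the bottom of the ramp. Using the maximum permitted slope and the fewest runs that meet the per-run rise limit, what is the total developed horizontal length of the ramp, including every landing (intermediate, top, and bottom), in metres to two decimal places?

61.25 m

2640 / 800 = 3.300 → round up to 4 ramp runs. That means 3 intermediate landings.
Ramp run (horizontal) at 1:20: 2640 × 20 = 52800 mm.
Intermediate landings: 3 × 1800 = 5400 mm.
Top and bottom landings: 2 × 1525 = 3050 mm.
Total = 52800 + 5400 + 3050 = 61250 mm.
= 61.25 m.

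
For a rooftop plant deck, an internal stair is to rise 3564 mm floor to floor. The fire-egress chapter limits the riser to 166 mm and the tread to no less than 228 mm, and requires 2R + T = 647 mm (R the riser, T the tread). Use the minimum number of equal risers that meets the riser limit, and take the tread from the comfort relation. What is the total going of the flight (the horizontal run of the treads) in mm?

⌈3564/166⌉ = 22 risers.
R = 3564 ÷ 22 = 162 mm.
From 2R + T = 647: T = 647 − 324 = 323 mm.
22 risers give 21 treads; going = 21 × 323 = 6783 mm.

6783 mm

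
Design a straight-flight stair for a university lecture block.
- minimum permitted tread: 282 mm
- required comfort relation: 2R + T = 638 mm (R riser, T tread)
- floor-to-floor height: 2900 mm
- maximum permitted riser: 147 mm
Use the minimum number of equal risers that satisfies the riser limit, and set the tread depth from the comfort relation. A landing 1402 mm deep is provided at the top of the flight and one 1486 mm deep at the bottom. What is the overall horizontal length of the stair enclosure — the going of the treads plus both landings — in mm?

9500 mm

2900 / 147 = 19.728 → round up to 20 risers.
R = 2900 ÷ 20 = 145 mm.
From 2R + T = 638: T = 638 − 290 = 348 mm.
Going = (20 − 1) × 348 = 6612 mm.
Add landings: 6612 + 1402 + 1486 = 9500 mm.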